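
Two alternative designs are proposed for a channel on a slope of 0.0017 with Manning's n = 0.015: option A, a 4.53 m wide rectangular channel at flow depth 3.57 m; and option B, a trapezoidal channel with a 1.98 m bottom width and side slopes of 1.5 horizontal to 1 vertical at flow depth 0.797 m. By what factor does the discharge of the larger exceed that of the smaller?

12.3

Channel A: Flow area A = b·y = 4.53 × 3.57 = 16.17 m². Wetted perimeter P = b + 2y = 4.53 + 2×3.57 = 11.67 m. Hydraulic radius R = A/P = 16.17/11.67 = 1.386 m. Q_A = (1/0.015)·16.17·1.386^(2/3)·√0.0017 = 55.25 m³/s.
Channel B: With bottom width b = 1.98 m and side slope z = 1.5: A = (b + zy)y = (1.98 + 1.5×0.797)×0.797 = 2.531 m²; P = b + 2y√(1+z²) = 1.98 + 2×0.797×1.803 = 4.854 m. Hydraulic radius R = A/P = 2.531/4.854 = 0.5214 m. Q_B = (1/0.015)·2.531·0.5214^(2/3)·√0.0017 = 4.507 m³/s.
The larger discharge is 55.25 m³/s and the smaller is 4.507 m³/s; the ratio is 12.3.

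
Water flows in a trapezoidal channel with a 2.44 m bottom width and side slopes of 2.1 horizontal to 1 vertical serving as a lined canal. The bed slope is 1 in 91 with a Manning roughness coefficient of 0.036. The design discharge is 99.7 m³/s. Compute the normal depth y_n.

y_n = 2.94 m

Manning's equation rearranged: A R^(2/3) = nQ / (1·√S) = 0.036 × 99.7 / (√0.01099) = 34.24.
Try y = 3.64 m: A R^(2/3) = 56.2 — high.
Try y = 2.16 m: A R^(2/3) = 17.08 — low.
Try y = 2.94 m: A R^(2/3) = 34.23 — matches.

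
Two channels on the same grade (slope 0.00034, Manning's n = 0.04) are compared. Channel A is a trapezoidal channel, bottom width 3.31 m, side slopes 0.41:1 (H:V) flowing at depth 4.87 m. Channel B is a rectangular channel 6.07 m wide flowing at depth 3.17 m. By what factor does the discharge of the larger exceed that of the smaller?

1.52

Channel A: With bottom width b = 3.31 m and side slope z = 0.41: A = (b + zy)y = (3.31 + 0.41×4.87)×4.87 = 25.84 m²; P = b + 2y√(1+z²) = 3.31 + 2×4.87×1.081 = 13.84 m. Hydraulic radius R = A/P = 25.84/13.84 = 1.868 m. Q_A = (1/0.04)·25.84·1.868^(2/3)·√0.00034 = 18.07 m³/s.
Channel B: Flow area A = b·y = 6.07 × 3.17 = 19.24 m². Wetted perimeter P = b + 2y = 6.07 + 2×3.17 = 12.41 m. Hydraulic radius R = A/P = 19.24/12.41 = 1.551 m. Q_B = (1/0.04)·19.24·1.551^(2/3)·√0.00034 = 11.88 m³/s.
The larger discharge is 18.07 m³/s and the smaller is 11.88 m³/s; the ratio is 1.52.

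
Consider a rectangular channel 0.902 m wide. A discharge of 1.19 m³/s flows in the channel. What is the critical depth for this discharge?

For a rectangular channel, critical depth y_c = (q²/g)^(1/3) where q = Q/b = 1.19/0.902 = 1.319 m²/s.
So y_c = (1.319²/9.81)^(1/3) = 0.562 m.

y_c = 0.562 m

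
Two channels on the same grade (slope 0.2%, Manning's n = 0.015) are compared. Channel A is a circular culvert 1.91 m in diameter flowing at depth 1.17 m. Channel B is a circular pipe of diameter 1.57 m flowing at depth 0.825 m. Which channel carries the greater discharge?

Channel A: For a circular section of diameter D = 1.91 m at depth y = 1.17 m, the central angle is θ = 2 arccos(1 − 2y/D) = 3.596 rad. Then A = (D²/8)(θ − sin θ) = 1.84 m² and P = Dθ/2 = 3.434 m. Hydraulic radius R = A/P = 1.84/3.434 = 0.5358 m. Q_A = (1/0.015)·1.84·0.5358^(2/3)·√0.002 = 3.618 m³/s.
Channel B: For a circular section of diameter D = 1.57 m at depth y = 0.825 m, the central angle is θ = 2 arccos(1 − 2y/D) = 3.244 rad. Then A = (D²/8)(θ − sin θ) = 1.031 m² and P = Dθ/2 = 2.546 m. Hydraulic radius R = A/P = 1.031/2.546 = 0.4048 m. Q_B = (1/0.015)·1.031·0.4048^(2/3)·√0.002 = 1.682 m³/s.
Q_A = 3.618 m³/s vs Q_B = 1.682 m³/s, so channel A carries more.

channel A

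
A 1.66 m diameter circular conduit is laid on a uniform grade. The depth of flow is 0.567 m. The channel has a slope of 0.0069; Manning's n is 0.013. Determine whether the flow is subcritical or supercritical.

supercritical

For a circular section of diameter D = 1.66 m at depth y = 0.567 m, the central angle is θ = 2 arccos(1 − 2y/D) = 2.497 rad. Then A = (D²/8)(θ − sin θ) = 0.653 m² and P = Dθ/2 = 2.072 m.
Hydraulic radius R = A/P = 0.653/2.072 = 0.3151 m.
V = (1/n) R^(2/3) √S = (1/0.013) × 0.3151^(2/3) × √0.0069 = 2.959 m/s. Hydraulic depth D_h = A/T = 0.653/1.574 = 0.4147 m.
Froude number Fr = V/√(g·D_h) = 2.959/√(9.81×0.4147) = 1.47, which is greater than 1, so the flow is supercritical.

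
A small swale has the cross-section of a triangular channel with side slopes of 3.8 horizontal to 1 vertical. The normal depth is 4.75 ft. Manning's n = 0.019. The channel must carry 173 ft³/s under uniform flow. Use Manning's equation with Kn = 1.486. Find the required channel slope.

S = 0.00022

For a triangular section with side slope z = 3.8: A = zy² = 3.8×4.75² = 85.74 ft²; P = 2y√(1+z²) = 2×4.75×3.929 = 37.33 ft.
Hydraulic radius R = A/P = 85.74/37.33 = 2.297 ft.
From Manning's equation, S = [nQ / (1.486 A R^(2/3))]² = [0.019 × 173 / (1.486 × 85.74 × 2.297^(2/3))]² = 0.00022.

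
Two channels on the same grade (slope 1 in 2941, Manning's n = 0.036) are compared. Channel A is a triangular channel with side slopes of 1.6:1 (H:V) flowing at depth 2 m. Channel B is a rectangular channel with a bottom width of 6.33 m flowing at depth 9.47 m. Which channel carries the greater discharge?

Channel A: For a triangular section with side slope z = 1.6: A = zy² = 1.6×2² = 6.4 m²; P = 2y√(1+z²) = 2×2×1.887 = 7.547 m. Hydraulic radius R = A/P = 6.4/7.547 = 0.848 m. Q_A = (1/0.036)·6.4·0.848^(2/3)·√0.00034 = 2.937 m³/s.
Channel B: Flow area A = b·y = 6.33 × 9.47 = 59.95 m². Wetted perimeter P = b + 2y = 6.33 + 2×9.47 = 25.27 m. Hydraulic radius R = A/P = 59.95/25.27 = 2.372 m. Q_B = (1/0.036)·59.95·2.372^(2/3)·√0.00034 = 54.61 m³/s.
Q_A = 2.937 m³/s vs Q_B = 54.61 m³/s, so channel B carries more.

channel B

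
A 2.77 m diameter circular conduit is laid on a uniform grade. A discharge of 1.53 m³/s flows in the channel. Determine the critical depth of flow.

At critical depth, Q² T / (g A³) = 1, i.e. A³/T = Q²/g = 1.53²/9.81 = 0.2386.
Trying y = 0.605 m: A³/T = 0.4023 — over.
Trying y = 0.529 m: A³/T = 0.2379 — ≈ 0.2386.

y_c = 0.529 m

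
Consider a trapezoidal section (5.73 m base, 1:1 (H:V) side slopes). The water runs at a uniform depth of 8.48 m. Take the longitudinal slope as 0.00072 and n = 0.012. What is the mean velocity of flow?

With bottom width b = 5.73 m and side slope z = 1: A = (b + zy)y = (5.73 + 1×8.48)×8.48 = 120.5 m²; P = b + 2y√(1+z²) = 5.73 + 2×8.48×1.414 = 29.72 m.
Hydraulic radius R = A/P = 120.5/29.72 = 4.055 m.
From Manning's equation, V = (1/n) R^(2/3) S^(1/2) = (1/0.012) × 4.055^(2/3) × 0.00072^(1/2) = 5.69 m/s.

V = 5.69 m/s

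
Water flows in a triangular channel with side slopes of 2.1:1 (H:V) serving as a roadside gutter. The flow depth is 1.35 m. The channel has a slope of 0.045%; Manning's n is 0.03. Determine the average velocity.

V = 0.508 m/s

For a triangular section with side slope z = 2.1: A = zy² = 2.1×1.35² = 3.827 m²; P = 2y√(1+z²) = 2×1.35×2.326 = 6.28 m.
Hydraulic radius R = A/P = 3.827/6.28 = 0.6094 m.
From Manning's equation, V = (1/n) R^(2/3) S^(1/2) = (1/0.03) × 0.6094^(2/3) × 0.00045^(1/2) = 0.508 m/s.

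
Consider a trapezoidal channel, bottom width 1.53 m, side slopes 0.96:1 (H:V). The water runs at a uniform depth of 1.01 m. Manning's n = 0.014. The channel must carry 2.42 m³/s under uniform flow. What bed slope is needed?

With bottom width b = 1.53 m and side slope z = 0.96: A = (b + zy)y = (1.53 + 0.96×1.01)×1.01 = 2.525 m²; P = b + 2y√(1+z²) = 1.53 + 2×1.01×1.386 = 4.33 m.
Hydraulic radius R = A/P = 2.525/4.33 = 0.583 m.
From Manning's equation, S = [nQ / (1 A R^(2/3))]² = [0.014 × 2.42 / (1 × 2.525 × 0.583^(2/3))]² = 0.00037.

S = 0.00037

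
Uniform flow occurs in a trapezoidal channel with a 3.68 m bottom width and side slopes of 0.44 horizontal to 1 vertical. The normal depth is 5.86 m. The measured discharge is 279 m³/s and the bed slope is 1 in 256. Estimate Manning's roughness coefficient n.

n = 0.014

With bottom width b = 3.68 m and side slope z = 0.44: A = (b + zy)y = (3.68 + 0.44×5.86)×5.86 = 36.67 m²; P = b + 2y√(1+z²) = 3.68 + 2×5.86×1.093 = 16.48 m.
Hydraulic radius R = A/P = 36.67/16.48 = 2.225 m.
Rearranging Manning's equation: n = (1/Q) A R^(2/3) S^(1/2) = (1/279) × 36.67 × 2.225^(2/3) × √0.003906 = 0.014.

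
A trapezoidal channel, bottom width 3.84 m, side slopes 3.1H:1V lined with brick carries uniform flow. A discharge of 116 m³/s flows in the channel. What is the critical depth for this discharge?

y_c = 2.55 m

At critical depth, Q² T / (g A³) = 1, i.e. A³/T = Q²/g = 116²/9.81 = 1372.
Trying y = 2.03 m: A³/T = 529.9 — low.
Trying y = 2.93 m: A³/T = 2467 — high.
Trying y = 2.55 m: A³/T = 1367 — matches.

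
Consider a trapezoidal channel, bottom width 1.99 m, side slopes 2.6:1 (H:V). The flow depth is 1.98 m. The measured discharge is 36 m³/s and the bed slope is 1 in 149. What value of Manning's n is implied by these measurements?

With bottom width b = 1.99 m and side slope z = 2.6: A = (b + zy)y = (1.99 + 2.6×1.98)×1.98 = 14.13 m²; P = b + 2y√(1+z²) = 1.99 + 2×1.98×2.786 = 13.02 m.
Hydraulic radius R = A/P = 14.13/13.02 = 1.085 m.
Rearranging Manning's equation: n = (1/Q) A R^(2/3) S^(1/2) = (1/36) × 14.13 × 1.085^(2/3) × √0.006711 = 0.034.

n = 0.034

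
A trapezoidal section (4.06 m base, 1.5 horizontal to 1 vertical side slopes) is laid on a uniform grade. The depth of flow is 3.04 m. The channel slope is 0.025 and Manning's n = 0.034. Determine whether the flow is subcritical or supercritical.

supercritical

With bottom width b = 4.06 m and side slope z = 1.5: A = (b + zy)y = (4.06 + 1.5×3.04)×3.04 = 26.2 m²; P = b + 2y√(1+z²) = 4.06 + 2×3.04×1.803 = 15.02 m.
Hydraulic radius R = A/P = 26.2/15.02 = 1.745 m.
V = (1/n) R^(2/3) √S = (1/0.034) × 1.745^(2/3) × √0.025 = 6.739 m/s. Hydraulic depth D_h = A/T = 26.2/13.18 = 1.988 m.
Froude number Fr = V/√(g·D_h) = 6.739/√(9.81×1.988) = 1.53, which is greater than 1, so the flow is supercritical.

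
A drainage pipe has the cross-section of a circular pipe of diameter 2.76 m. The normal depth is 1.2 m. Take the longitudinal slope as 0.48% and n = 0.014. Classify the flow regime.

For a circular section of diameter D = 2.76 m at depth y = 1.2 m, the central angle is θ = 2 arccos(1 − 2y/D) = 2.88 rad. Then A = (D²/8)(θ − sin θ) = 2.496 m² and P = Dθ/2 = 3.974 m.
Hydraulic radius R = A/P = 2.496/3.974 = 0.628 m.
V = (1/n) R^(2/3) √S = (1/0.014) × 0.628^(2/3) × √0.0048 = 3.629 m/s. Hydraulic depth D_h = A/T = 2.496/2.736 = 0.9122 m.
Froude number Fr = V/√(g·D_h) = 3.629/√(9.81×0.9122) = 1.21, which is greater than 1, so the flow is supercritical.

supercritical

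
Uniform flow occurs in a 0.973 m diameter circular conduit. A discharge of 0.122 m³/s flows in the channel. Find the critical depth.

y_c = 0.194 m

At critical depth, Q² T / (g A³) = 1, i.e. A³/T = Q²/g = 0.122²/9.81 = 0.001517.
Try y = 0.244 m: A³/T = 0.003689 — too large.
Try y = 0.152 m: A³/T = 0.0005777 — too small.
Try y = 0.194 m: A³/T = 0.001506 — ≈ 0.001517.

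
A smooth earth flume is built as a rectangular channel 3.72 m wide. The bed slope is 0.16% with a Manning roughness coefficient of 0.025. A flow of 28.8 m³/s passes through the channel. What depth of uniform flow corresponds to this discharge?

Manning's equation rearranged: A R^(2/3) = nQ / (1·√S) = 0.025 × 28.8 / (√0.0016) = 18.
At y = 3.17 m: A R^(2/3) = 13.11 — short.
At y = 5.16 m: A R^(2/3) = 23.65 — over.
At y = 4.1 m: A R^(2/3) = 17.98 — close enough.

y_n = 4.1 m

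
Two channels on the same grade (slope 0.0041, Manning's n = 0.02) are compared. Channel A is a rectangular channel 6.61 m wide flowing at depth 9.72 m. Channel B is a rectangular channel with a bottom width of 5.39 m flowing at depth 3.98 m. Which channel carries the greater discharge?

channel A

Channel A: Flow area A = b·y = 6.61 × 9.72 = 64.25 m². Wetted perimeter P = b + 2y = 6.61 + 2×9.72 = 26.05 m. Hydraulic radius R = A/P = 64.25/26.05 = 2.466 m. Q_A = (1/0.02)·64.25·2.466^(2/3)·√0.0041 = 375.5 m³/s.
Channel B: Flow area A = b·y = 5.39 × 3.98 = 21.45 m². Wetted perimeter P = b + 2y = 5.39 + 2×3.98 = 13.35 m. Hydraulic radius R = A/P = 21.45/13.35 = 1.607 m. Q_B = (1/0.02)·21.45·1.607^(2/3)·√0.0041 = 94.22 m³/s.
Q_A = 375.5 m³/s vs Q_B = 94.22 m³/s, so channel A carries more.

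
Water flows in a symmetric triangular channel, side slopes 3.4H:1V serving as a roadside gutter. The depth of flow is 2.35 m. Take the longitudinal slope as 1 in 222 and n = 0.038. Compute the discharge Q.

Q = 35.9 m³/s

For a triangular section with side slope z = 3.4: A = zy² = 3.4×2.35² = 18.78 m²; P = 2y√(1+z²) = 2×2.35×3.544 = 16.66 m.
Hydraulic radius R = A/P = 18.78/16.66 = 1.127 m.
Manning's equation: Q = (1/n) A R^(2/3) S^(1/2) = (1/0.038) × 18.78 × 1.127^(2/3) × 0.004505^(1/2) = 35.9 m³/s.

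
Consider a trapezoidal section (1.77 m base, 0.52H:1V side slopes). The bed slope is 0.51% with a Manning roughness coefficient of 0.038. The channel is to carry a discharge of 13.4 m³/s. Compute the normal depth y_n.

Manning's equation rearranged: A R^(2/3) = nQ / (1·√S) = 0.038 × 13.4 / (√0.0051) = 7.13.
Trying y = 1.92 m: A R^(2/3) = 4.85 — too small.
Trying y = 2.83 m: A R^(2/3) = 9.927 — too large.
Trying y = 2.37 m: A R^(2/3) = 7.118 — ≈ 7.13.

y_n = 2.37 m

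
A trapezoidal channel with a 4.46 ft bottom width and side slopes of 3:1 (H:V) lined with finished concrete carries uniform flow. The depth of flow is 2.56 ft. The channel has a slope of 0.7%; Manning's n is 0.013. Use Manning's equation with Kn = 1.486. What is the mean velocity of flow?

V = 12.6 ft/s

With bottom width b = 4.46 ft and side slope z = 3: A = (b + zy)y = (4.46 + 3×2.56)×2.56 = 31.08 ft²; P = b + 2y√(1+z²) = 4.46 + 2×2.56×3.162 = 20.65 ft.
Hydraulic radius R = A/P = 31.08/20.65 = 1.505 ft.
From Manning's equation, V = (1.486/n) R^(2/3) S^(1/2) = (1.486/0.013) × 1.505^(2/3) × 0.007^(1/2) = 12.6 ft/s.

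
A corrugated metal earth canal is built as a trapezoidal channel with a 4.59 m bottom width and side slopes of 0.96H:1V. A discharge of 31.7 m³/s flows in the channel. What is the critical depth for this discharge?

y_c = 1.52 m

At critical depth, Q² T / (g A³) = 1, i.e. A³/T = Q²/g = 31.7²/9.81 = 102.4.
Try y = 1.2 m: A³/T = 47.45 — low.
Try y = 1.52 m: A³/T = 103.5 — ≈ 102.4.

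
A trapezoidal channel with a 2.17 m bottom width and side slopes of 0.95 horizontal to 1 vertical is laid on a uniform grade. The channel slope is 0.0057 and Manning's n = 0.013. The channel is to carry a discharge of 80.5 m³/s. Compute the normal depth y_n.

Manning's equation rearranged: A R^(2/3) = nQ / (1·√S) = 0.013 × 80.5 / (√0.0057) = 13.86.
Try y = 3.19 m: A R^(2/3) = 21.86 — too large.
Try y = 1.8 m: A R^(2/3) = 6.885 — too small.
Try y = 2.56 m: A R^(2/3) = 13.86 — close enough.

y_n = 2.56 m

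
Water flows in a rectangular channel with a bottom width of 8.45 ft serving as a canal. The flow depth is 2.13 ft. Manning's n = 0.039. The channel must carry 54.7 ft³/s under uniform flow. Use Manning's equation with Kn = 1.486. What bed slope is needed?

S = 0.004

Flow area A = b·y = 8.45 × 2.13 = 18 ft². Wetted perimeter P = b + 2y = 8.45 + 2×2.13 = 12.71 ft.
Hydraulic radius R = A/P = 18/12.71 = 1.416 ft.
From Manning's equation, S = [nQ / (1.486 A R^(2/3))]² = [0.039 × 54.7 / (1.486 × 18 × 1.416^(2/3))]² = 0.004.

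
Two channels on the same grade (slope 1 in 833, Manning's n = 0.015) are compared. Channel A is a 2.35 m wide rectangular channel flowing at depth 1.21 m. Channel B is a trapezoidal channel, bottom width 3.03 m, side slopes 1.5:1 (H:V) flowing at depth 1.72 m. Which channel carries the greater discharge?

Channel A: Flow area A = b·y = 2.35 × 1.21 = 2.844 m². Wetted perimeter P = b + 2y = 2.35 + 2×1.21 = 4.77 m. Hydraulic radius R = A/P = 2.844/4.77 = 0.5961 m. Q_A = (1/0.015)·2.844·0.5961^(2/3)·√0.0012 = 4.652 m³/s.
Channel B: With bottom width b = 3.03 m and side slope z = 1.5: A = (b + zy)y = (3.03 + 1.5×1.72)×1.72 = 9.649 m²; P = b + 2y√(1+z²) = 3.03 + 2×1.72×1.803 = 9.232 m. Hydraulic radius R = A/P = 9.649/9.232 = 1.045 m. Q_B = (1/0.015)·9.649·1.045^(2/3)·√0.0012 = 22.96 m³/s.
Q_A = 4.652 m³/s vs Q_B = 22.96 m³/s, so channel B carries more.

channel B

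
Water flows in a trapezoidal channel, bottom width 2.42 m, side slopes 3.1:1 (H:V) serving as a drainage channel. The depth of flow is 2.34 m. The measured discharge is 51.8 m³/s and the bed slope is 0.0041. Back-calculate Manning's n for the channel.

With bottom width b = 2.42 m and side slope z = 3.1: A = (b + zy)y = (2.42 + 3.1×2.34)×2.34 = 22.64 m²; P = b + 2y√(1+z²) = 2.42 + 2×2.34×3.257 = 17.66 m.
Hydraulic radius R = A/P = 22.64/17.66 = 1.282 m.
Rearranging Manning's equation: n = (1/Q) A R^(2/3) S^(1/2) = (1/51.8) × 22.64 × 1.282^(2/3) × √0.0041 = 0.033.

n = 0.033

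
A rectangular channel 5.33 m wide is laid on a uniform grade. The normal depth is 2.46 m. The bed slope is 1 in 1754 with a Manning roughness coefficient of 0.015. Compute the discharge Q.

Flow area A = b·y = 5.33 × 2.46 = 13.11 m². Wetted perimeter P = b + 2y = 5.33 + 2×2.46 = 10.25 m.
Hydraulic radius R = A/P = 13.11/10.25 = 1.279 m.
Manning's equation: Q = (1/n) A R^(2/3) S^(1/2) = (1/0.015) × 13.11 × 1.279^(2/3) × 0.0005701^(1/2) = 24.6 m³/s.

Q = 24.6 m³/s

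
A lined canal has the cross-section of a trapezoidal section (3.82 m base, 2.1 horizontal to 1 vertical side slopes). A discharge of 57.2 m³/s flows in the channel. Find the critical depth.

y_c = 1.99 m

At critical depth, Q² T / (g A³) = 1, i.e. A³/T = Q²/g = 57.2²/9.81 = 333.5.
Try y = 1.66 m: A³/T = 165.3 — short.
Try y = 2.31 m: A³/T = 594.3 — over.
Try y = 1.99 m: A³/T = 331.2 — close enough.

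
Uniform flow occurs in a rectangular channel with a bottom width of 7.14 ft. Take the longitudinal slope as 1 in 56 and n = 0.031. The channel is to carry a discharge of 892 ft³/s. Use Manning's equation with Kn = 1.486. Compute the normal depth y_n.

Manning's equation rearranged: A R^(2/3) = nQ / (1.486·√S) = 0.031 × 892 / (1.486 × √0.01786) = 139.3.
Try y = 8.58 ft: A R^(2/3) = 113.5 — low.
Try y = 12.4 ft: A R^(2/3) = 174.7 — high.
Try y = 10.2 ft: A R^(2/3) = 139.3 — close enough.

y_n = 10.2 ft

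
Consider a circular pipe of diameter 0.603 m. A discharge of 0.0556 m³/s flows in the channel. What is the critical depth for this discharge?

At critical depth, Q² T / (g A³) = 1, i.e. A³/T = Q²/g = 0.0556²/9.81 = 0.0003151.
Try y = 0.104 m: A³/T = 0.00007794 — low.
Try y = 0.163 m: A³/T = 0.0004517 — high.
Try y = 0.149 m: A³/T = 0.0003184 — matches.

y_c = 0.149 m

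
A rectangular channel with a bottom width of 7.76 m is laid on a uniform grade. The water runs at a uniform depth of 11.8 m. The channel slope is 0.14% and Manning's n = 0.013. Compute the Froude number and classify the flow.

Flow area A = b·y = 7.76 × 11.8 = 91.57 m². Wetted perimeter P = b + 2y = 7.76 + 2×11.8 = 31.36 m.
Hydraulic radius R = A/P = 91.57/31.36 = 2.92 m.
V = (1/n) R^(2/3) √S = (1/0.013) × 2.92^(2/3) × √0.0014 = 5.88 m/s. Hydraulic depth D_h = A/T = 91.57/7.76 = 11.8 m.
Froude number Fr = V/√(g·D_h) = 5.88/√(9.81×11.8) = 0.547, which is less than 1, so the flow is subcritical.

subcritical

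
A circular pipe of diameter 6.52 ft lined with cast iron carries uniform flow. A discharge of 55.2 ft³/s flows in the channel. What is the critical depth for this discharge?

At critical depth, Q² T / (g A³) = 1, i.e. A³/T = Q²/g = 55.2²/32.2 = 94.63.
Trying y = 1.59 ft: A³/T = 44.71 — low.
Trying y = 1.93 ft: A³/T = 94.99 — matches.

y_c = 1.93 ft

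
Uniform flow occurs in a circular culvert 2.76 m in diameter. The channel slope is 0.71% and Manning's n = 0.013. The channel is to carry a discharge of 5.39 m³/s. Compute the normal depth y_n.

y_n = 0.788 m

Manning's equation rearranged: A R^(2/3) = nQ / (1·√S) = 0.013 × 5.39 / (√0.0071) = 0.8316.
Try y = 0.688 m: A R^(2/3) = 0.6363 — short.
Try y = 0.956 m: A R^(2/3) = 1.204 — over.
Try y = 0.788 m: A R^(2/3) = 0.8309 — close enough.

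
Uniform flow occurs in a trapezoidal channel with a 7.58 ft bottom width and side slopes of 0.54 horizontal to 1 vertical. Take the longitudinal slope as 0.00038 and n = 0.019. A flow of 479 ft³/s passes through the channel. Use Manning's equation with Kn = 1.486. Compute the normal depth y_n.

Manning's equation rearranged: A R^(2/3) = nQ / (1.486·√S) = 0.019 × 479 / (1.486 × √0.00038) = 314.2.
At y = 10.6 ft: A R^(2/3) = 381.7 — too large.
At y = 9.55 ft: A R^(2/3) = 314.3 — matches.

y_n = 9.55 ft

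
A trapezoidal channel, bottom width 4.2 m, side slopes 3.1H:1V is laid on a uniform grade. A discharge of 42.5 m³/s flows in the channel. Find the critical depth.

At critical depth, Q² T / (g A³) = 1, i.e. A³/T = Q²/g = 42.5²/9.81 = 184.1.
Try y = 1.24 m: A³/T = 83.48 — too small.
Try y = 1.91 m: A³/T = 450.3 — too large.
Try y = 1.52 m: A³/T = 182.5 — ≈ 184.1.

y_c = 1.52 m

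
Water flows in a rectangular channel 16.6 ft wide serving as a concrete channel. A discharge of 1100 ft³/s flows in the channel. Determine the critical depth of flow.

y_c = 5.15 ft

For a rectangular channel, critical depth y_c = (q²/g)^(1/3) where q = Q/b = 1100/16.6 = 66.27 ft²/s.
So y_c = (66.27²/32.2)^(1/3) = 5.15 ft.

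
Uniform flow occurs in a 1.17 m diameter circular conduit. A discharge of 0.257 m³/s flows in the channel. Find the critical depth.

y_c = 0.27 m

At critical depth, Q² T / (g A³) = 1, i.e. A³/T = Q²/g = 0.257²/9.81 = 0.006733.
At y = 0.213 m: A³/T = 0.00265 — too small.
At y = 0.27 m: A³/T = 0.006707 — matches.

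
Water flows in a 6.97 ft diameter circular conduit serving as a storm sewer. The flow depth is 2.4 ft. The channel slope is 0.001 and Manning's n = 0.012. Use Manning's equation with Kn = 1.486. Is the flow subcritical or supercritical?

subcritical

For a circular section of diameter D = 6.97 ft at depth y = 2.4 ft, the central angle is θ = 2 arccos(1 − 2y/D) = 2.508 rad. Then A = (D²/8)(θ − sin θ) = 11.64 ft² and P = Dθ/2 = 8.742 ft.
Hydraulic radius R = A/P = 11.64/8.742 = 1.331 ft.
V = (1.486/n) R^(2/3) √S = (1.486/0.012) × 1.331^(2/3) × √0.001 = 4.739 ft/s. Hydraulic depth D_h = A/T = 11.64/6.624 = 1.757 ft.
Froude number Fr = V/√(g·D_h) = 4.739/√(32.2×1.757) = 0.63, which is less than 1, so the flow is subcritical.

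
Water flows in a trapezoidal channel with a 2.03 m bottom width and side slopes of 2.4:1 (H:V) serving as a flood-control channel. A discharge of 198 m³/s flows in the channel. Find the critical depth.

y_c = 3.85 m

At critical depth, Q² T / (g A³) = 1, i.e. A³/T = Q²/g = 198²/9.81 = 3996.
At y = 4.36 m: A³/T = 7041 — too large.
At y = 3.28 m: A³/T = 1928 — too small.
At y = 3.85 m: A³/T = 3983 — matches.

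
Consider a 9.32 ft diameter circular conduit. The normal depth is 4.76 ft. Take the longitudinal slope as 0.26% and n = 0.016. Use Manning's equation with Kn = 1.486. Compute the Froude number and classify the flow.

subcritical

For a circular section of diameter D = 9.32 ft at depth y = 4.76 ft, the central angle is θ = 2 arccos(1 − 2y/D) = 3.185 rad. Then A = (D²/8)(θ − sin θ) = 35.04 ft² and P = Dθ/2 = 14.84 ft.
Hydraulic radius R = A/P = 35.04/14.84 = 2.361 ft.
V = (1.486/n) R^(2/3) √S = (1.486/0.016) × 2.361^(2/3) × √0.0026 = 8.398 ft/s. Hydraulic depth D_h = A/T = 35.04/9.318 = 3.761 ft.
Froude number Fr = V/√(g·D_h) = 8.398/√(32.2×3.761) = 0.763, which is less than 1, so the flow is subcritical.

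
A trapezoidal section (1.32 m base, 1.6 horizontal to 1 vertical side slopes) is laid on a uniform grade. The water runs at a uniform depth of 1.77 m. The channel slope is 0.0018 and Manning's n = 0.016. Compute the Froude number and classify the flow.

With bottom width b = 1.32 m and side slope z = 1.6: A = (b + zy)y = (1.32 + 1.6×1.77)×1.77 = 7.349 m²; P = b + 2y√(1+z²) = 1.32 + 2×1.77×1.887 = 7.999 m.
Hydraulic radius R = A/P = 7.349/7.999 = 0.9187 m.
V = (1/n) R^(2/3) √S = (1/0.016) × 0.9187^(2/3) × √0.0018 = 2.506 m/s. Hydraulic depth D_h = A/T = 7.349/6.984 = 1.052 m.
Froude number Fr = V/√(g·D_h) = 2.506/√(9.81×1.052) = 0.78, which is less than 1, so the flow is subcritical.

subcritical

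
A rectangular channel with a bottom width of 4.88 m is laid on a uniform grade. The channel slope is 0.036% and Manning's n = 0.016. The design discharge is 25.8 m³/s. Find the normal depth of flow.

Manning's equation rearranged: A R^(2/3) = nQ / (1·√S) = 0.016 × 25.8 / (√0.00036) = 21.76.
At y = 2.9 m: A R^(2/3) = 17.07 — low.
At y = 3.86 m: A R^(2/3) = 24.63 — high.
At y = 3.5 m: A R^(2/3) = 21.76 — close enough.

y_n = 3.5 m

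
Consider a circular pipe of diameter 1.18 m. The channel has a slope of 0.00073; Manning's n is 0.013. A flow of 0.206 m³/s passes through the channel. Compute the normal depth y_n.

Manning's equation rearranged: A R^(2/3) = nQ / (1·√S) = 0.013 × 0.206 / (√0.00073) = 0.09912.
Try y = 0.266 m: A R^(2/3) = 0.05401 — low.
Try y = 0.392 m: A R^(2/3) = 0.1154 — high.
Try y = 0.362 m: A R^(2/3) = 0.09909 — close enough.

y_n = 0.362 m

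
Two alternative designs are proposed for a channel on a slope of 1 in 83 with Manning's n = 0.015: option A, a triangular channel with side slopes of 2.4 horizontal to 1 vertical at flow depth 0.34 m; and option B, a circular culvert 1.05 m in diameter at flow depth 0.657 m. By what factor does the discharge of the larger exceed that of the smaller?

Channel A: For a triangular section with side slope z = 2.4: A = zy² = 2.4×0.34² = 0.2774 m²; P = 2y√(1+z²) = 2×0.34×2.6 = 1.768 m. Hydraulic radius R = A/P = 0.2774/1.768 = 0.1569 m. Q_A = (1/0.015)·0.2774·0.1569^(2/3)·√0.01205 = 0.5906 m³/s.
Channel B: For a circular section of diameter D = 1.05 m at depth y = 0.657 m, the central angle is θ = 2 arccos(1 − 2y/D) = 3.65 rad. Then A = (D²/8)(θ − sin θ) = 0.5701 m² and P = Dθ/2 = 1.916 m. Hydraulic radius R = A/P = 0.5701/1.916 = 0.2975 m. Q_B = (1/0.015)·0.5701·0.2975^(2/3)·√0.01205 = 1.859 m³/s.
The larger discharge is 1.859 m³/s and the smaller is 0.5906 m³/s; the ratio is 3.15.

3.15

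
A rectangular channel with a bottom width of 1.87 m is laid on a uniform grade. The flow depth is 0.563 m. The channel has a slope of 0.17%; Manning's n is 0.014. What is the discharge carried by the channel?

Q = 1.54 m³/s

Flow area A = b·y = 1.87 × 0.563 = 1.053 m². Wetted perimeter P = b + 2y = 1.87 + 2×0.563 = 2.996 m.
Hydraulic radius R = A/P = 1.053/2.996 = 0.3514 m.
Manning's equation: Q = (1/n) A R^(2/3) S^(1/2) = (1/0.014) × 1.053 × 0.3514^(2/3) × 0.0017^(1/2) = 1.54 m³/s.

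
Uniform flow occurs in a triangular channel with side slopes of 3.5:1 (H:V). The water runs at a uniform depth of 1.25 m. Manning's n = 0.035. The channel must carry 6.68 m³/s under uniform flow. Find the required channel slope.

S = 0.0036

For a triangular section with side slope z = 3.5: A = zy² = 3.5×1.25² = 5.469 m²; P = 2y√(1+z²) = 2×1.25×3.64 = 9.1 m.
Hydraulic radius R = A/P = 5.469/9.1 = 0.601 m.
From Manning's equation, S = [nQ / (1 A R^(2/3))]² = [0.035 × 6.68 / (1 × 5.469 × 0.601^(2/3))]² = 0.0036.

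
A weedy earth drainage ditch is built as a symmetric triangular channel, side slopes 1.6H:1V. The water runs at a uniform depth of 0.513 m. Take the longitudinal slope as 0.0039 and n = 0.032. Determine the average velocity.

V = 0.706 m/s

For a triangular section with side slope z = 1.6: A = zy² = 1.6×0.513² = 0.4211 m²; P = 2y√(1+z²) = 2×0.513×1.887 = 1.936 m.
Hydraulic radius R = A/P = 0.4211/1.936 = 0.2175 m.
From Manning's equation, V = (1/n) R^(2/3) S^(1/2) = (1/0.032) × 0.2175^(2/3) × 0.0039^(1/2) = 0.706 m/s.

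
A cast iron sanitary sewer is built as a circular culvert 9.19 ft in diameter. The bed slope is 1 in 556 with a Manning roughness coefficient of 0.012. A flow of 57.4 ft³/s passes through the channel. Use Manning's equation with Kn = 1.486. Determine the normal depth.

y_n = 1.91 ft

Manning's equation rearranged: A R^(2/3) = nQ / (1.486·√S) = 0.012 × 57.4 / (1.486 × √0.001799) = 10.93.
At y = 2.34 ft: A R^(2/3) = 16.41 — over.
At y = 1.91 ft: A R^(2/3) = 10.93 — matches.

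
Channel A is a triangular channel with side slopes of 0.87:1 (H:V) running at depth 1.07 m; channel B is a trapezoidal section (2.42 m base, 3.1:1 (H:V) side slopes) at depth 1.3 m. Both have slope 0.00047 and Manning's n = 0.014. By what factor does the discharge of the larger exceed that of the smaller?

14.2

Channel A: For a triangular section with side slope z = 0.87: A = zy² = 0.87×1.07² = 0.9961 m²; P = 2y√(1+z²) = 2×1.07×1.325 = 2.837 m. Hydraulic radius R = A/P = 0.9961/2.837 = 0.3512 m. Q_A = (1/0.014)·0.9961·0.3512^(2/3)·√0.00047 = 0.7677 m³/s.
Channel B: With bottom width b = 2.42 m and side slope z = 3.1: A = (b + zy)y = (2.42 + 3.1×1.3)×1.3 = 8.385 m²; P = b + 2y√(1+z²) = 2.42 + 2×1.3×3.257 = 10.89 m. Hydraulic radius R = A/P = 8.385/10.89 = 0.77 m. Q_B = (1/0.014)·8.385·0.77^(2/3)·√0.00047 = 10.91 m³/s.
The larger discharge is 10.91 m³/s and the smaller is 0.7677 m³/s; the ratio is 14.2.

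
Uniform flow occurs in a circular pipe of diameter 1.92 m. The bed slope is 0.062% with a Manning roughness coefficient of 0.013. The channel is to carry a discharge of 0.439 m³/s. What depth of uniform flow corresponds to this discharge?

Manning's equation rearranged: A R^(2/3) = nQ / (1·√S) = 0.013 × 0.439 / (√0.00062) = 0.2292.
Try y = 0.537 m: A R^(2/3) = 0.3033 — high.
Try y = 0.372 m: A R^(2/3) = 0.1457 — low.
Try y = 0.466 m: A R^(2/3) = 0.2293 — matches.

y_n = 0.466 m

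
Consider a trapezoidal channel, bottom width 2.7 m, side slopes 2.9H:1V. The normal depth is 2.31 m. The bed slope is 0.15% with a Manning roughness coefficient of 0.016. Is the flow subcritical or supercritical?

subcritical

With bottom width b = 2.7 m and side slope z = 2.9: A = (b + zy)y = (2.7 + 2.9×2.31)×2.31 = 21.71 m²; P = b + 2y√(1+z²) = 2.7 + 2×2.31×3.068 = 16.87 m.
Hydraulic radius R = A/P = 21.71/16.87 = 1.287 m.
V = (1/n) R^(2/3) √S = (1/0.016) × 1.287^(2/3) × √0.0015 = 2.864 m/s. Hydraulic depth D_h = A/T = 21.71/16.1 = 1.349 m.
Froude number Fr = V/√(g·D_h) = 2.864/√(9.81×1.349) = 0.787, which is less than 1, so the flow is subcritical.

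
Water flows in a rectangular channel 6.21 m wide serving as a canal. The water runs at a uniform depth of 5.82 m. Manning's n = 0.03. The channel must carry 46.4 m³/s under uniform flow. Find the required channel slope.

Flow area A = b·y = 6.21 × 5.82 = 36.14 m². Wetted perimeter P = b + 2y = 6.21 + 2×5.82 = 17.85 m.
Hydraulic radius R = A/P = 36.14/17.85 = 2.025 m.
From Manning's equation, S = [nQ / (1 A R^(2/3))]² = [0.03 × 46.4 / (1 × 36.14 × 2.025^(2/3))]² = 0.000579.

S = 0.000579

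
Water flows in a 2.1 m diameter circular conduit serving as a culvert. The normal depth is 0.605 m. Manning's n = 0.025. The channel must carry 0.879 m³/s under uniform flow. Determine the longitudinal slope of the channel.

S = 0.0029

For a circular section of diameter D = 2.1 m at depth y = 0.605 m, the central angle is θ = 2 arccos(1 − 2y/D) = 2.266 rad. Then A = (D²/8)(θ − sin θ) = 0.8261 m² and P = Dθ/2 = 2.38 m.
Hydraulic radius R = A/P = 0.8261/2.38 = 0.3472 m.
From Manning's equation, S = [nQ / (1 A R^(2/3))]² = [0.025 × 0.879 / (1 × 0.8261 × 0.3472^(2/3))]² = 0.0029.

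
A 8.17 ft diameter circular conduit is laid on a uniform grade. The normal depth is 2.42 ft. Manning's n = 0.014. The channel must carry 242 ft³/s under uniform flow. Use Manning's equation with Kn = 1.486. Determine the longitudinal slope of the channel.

For a circular section of diameter D = 8.17 ft at depth y = 2.42 ft, the central angle is θ = 2 arccos(1 − 2y/D) = 2.302 rad. Then A = (D²/8)(θ − sin θ) = 13 ft² and P = Dθ/2 = 9.404 ft.
Hydraulic radius R = A/P = 13/9.404 = 1.382 ft.
From Manning's equation, S = [nQ / (1.486 A R^(2/3))]² = [0.014 × 242 / (1.486 × 13 × 1.382^(2/3))]² = 0.02.

S = 0.02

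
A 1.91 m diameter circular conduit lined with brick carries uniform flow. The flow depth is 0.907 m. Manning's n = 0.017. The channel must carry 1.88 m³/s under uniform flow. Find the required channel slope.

For a circular section of diameter D = 1.91 m at depth y = 0.907 m, the central angle is θ = 2 arccos(1 − 2y/D) = 3.041 rad. Then A = (D²/8)(θ − sin θ) = 1.341 m² and P = Dθ/2 = 2.904 m.
Hydraulic radius R = A/P = 1.341/2.904 = 0.4617 m.
From Manning's equation, S = [nQ / (1 A R^(2/3))]² = [0.017 × 1.88 / (1 × 1.341 × 0.4617^(2/3))]² = 0.00159.

S = 0.00159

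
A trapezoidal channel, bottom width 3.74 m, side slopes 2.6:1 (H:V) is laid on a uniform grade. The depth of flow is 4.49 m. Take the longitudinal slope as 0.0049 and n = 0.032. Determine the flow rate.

Q = 272 m³/s

With bottom width b = 3.74 m and side slope z = 2.6: A = (b + zy)y = (3.74 + 2.6×4.49)×4.49 = 69.21 m²; P = b + 2y√(1+z²) = 3.74 + 2×4.49×2.786 = 28.76 m.
Hydraulic radius R = A/P = 69.21/28.76 = 2.407 m.
Manning's equation: Q = (1/n) A R^(2/3) S^(1/2) = (1/0.032) × 69.21 × 2.407^(2/3) × 0.0049^(1/2) = 272 m³/s.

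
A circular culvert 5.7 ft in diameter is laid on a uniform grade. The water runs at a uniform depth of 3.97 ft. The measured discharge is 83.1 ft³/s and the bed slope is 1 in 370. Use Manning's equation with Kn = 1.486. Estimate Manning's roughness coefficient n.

n = 0.025

For a circular section of diameter D = 5.7 ft at depth y = 3.97 ft, the central angle is θ = 2 arccos(1 − 2y/D) = 3.949 rad. Then A = (D²/8)(θ − sin θ) = 18.97 ft² and P = Dθ/2 = 11.26 ft.
Hydraulic radius R = A/P = 18.97/11.26 = 1.686 ft.
Rearranging Manning's equation: n = (1.486/Q) A R^(2/3) S^(1/2) = (1.486/83.1) × 18.97 × 1.686^(2/3) × √0.002703 = 0.025.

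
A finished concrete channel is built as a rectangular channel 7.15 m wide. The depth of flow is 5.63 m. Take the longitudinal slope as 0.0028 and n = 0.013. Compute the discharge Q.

Q = 276 m³/s

Flow area A = b·y = 7.15 × 5.63 = 40.25 m². Wetted perimeter P = b + 2y = 7.15 + 2×5.63 = 18.41 m.
Hydraulic radius R = A/P = 40.25/18.41 = 2.187 m.
Manning's equation: Q = (1/n) A R^(2/3) S^(1/2) = (1/0.013) × 40.25 × 2.187^(2/3) × 0.0028^(1/2) = 276 m³/s.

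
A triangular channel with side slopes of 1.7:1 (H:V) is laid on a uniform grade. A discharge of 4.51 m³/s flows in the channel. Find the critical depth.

At critical depth, Q² T / (g A³) = 1, i.e. A³/T = Q²/g = 4.51²/9.81 = 2.073.
At y = 1.36 m: A³/T = 6.723 — over.
At y = 0.744 m: A³/T = 0.3294 — short.
At y = 1.07 m: A³/T = 2.027 — close enough.

y_c = 1.07 m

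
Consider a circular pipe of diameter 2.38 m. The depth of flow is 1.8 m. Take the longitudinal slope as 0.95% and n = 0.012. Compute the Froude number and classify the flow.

supercritical

For a circular section of diameter D = 2.38 m at depth y = 1.8 m, the central angle is θ = 2 arccos(1 − 2y/D) = 4.218 rad. Then A = (D²/8)(θ − sin θ) = 3.61 m² and P = Dθ/2 = 5.019 m.
Hydraulic radius R = A/P = 3.61/5.019 = 0.7192 m.
V = (1/n) R^(2/3) √S = (1/0.012) × 0.7192^(2/3) × √0.0095 = 6.52 m/s. Hydraulic depth D_h = A/T = 3.61/2.044 = 1.766 m.
Froude number Fr = V/√(g·D_h) = 6.52/√(9.81×1.766) = 1.57, which is greater than 1, so the flow is supercritical.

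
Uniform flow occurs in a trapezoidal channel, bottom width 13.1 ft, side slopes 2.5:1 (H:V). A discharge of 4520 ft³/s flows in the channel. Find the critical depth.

At critical depth, Q² T / (g A³) = 1, i.e. A³/T = Q²/g = 4520²/32.2 = 634500.
Trying y = 7.99 ft: A³/T = 347900 — too small.
Trying y = 9.25 ft: A³/T = 633900 — matches.

y_c = 9.25 ft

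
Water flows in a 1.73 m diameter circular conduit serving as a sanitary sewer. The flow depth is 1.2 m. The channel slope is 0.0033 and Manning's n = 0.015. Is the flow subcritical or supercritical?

subcritical

For a circular section of diameter D = 1.73 m at depth y = 1.2 m, the central angle is θ = 2 arccos(1 − 2y/D) = 3.937 rad. Then A = (D²/8)(θ − sin θ) = 1.74 m² and P = Dθ/2 = 3.405 m.
Hydraulic radius R = A/P = 1.74/3.405 = 0.511 m.
V = (1/n) R^(2/3) √S = (1/0.015) × 0.511^(2/3) × √0.0033 = 2.448 m/s. Hydraulic depth D_h = A/T = 1.74/1.595 = 1.091 m.
Froude number Fr = V/√(g·D_h) = 2.448/√(9.81×1.091) = 0.748, which is less than 1, so the flow is subcritical.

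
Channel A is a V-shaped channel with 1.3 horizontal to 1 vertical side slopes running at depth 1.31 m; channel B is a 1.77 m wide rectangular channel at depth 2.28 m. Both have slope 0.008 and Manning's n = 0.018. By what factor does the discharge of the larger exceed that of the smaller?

2.07

Channel A: For a triangular section with side slope z = 1.3: A = zy² = 1.3×1.31² = 2.231 m²; P = 2y√(1+z²) = 2×1.31×1.64 = 4.297 m. Hydraulic radius R = A/P = 2.231/4.297 = 0.5192 m. Q_A = (1/0.018)·2.231·0.5192^(2/3)·√0.008 = 7.161 m³/s.
Channel B: Flow area A = b·y = 1.77 × 2.28 = 4.036 m². Wetted perimeter P = b + 2y = 1.77 + 2×2.28 = 6.33 m. Hydraulic radius R = A/P = 4.036/6.33 = 0.6375 m. Q_B = (1/0.018)·4.036·0.6375^(2/3)·√0.008 = 14.85 m³/s.
The larger discharge is 14.85 m³/s and the smaller is 7.161 m³/s; the ratio is 2.07.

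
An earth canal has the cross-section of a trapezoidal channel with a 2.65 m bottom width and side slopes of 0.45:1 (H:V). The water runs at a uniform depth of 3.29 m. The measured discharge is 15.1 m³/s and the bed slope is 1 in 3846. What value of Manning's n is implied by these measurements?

With bottom width b = 2.65 m and side slope z = 0.45: A = (b + zy)y = (2.65 + 0.45×3.29)×3.29 = 13.59 m²; P = b + 2y√(1+z²) = 2.65 + 2×3.29×1.097 = 9.866 m.
Hydraulic radius R = A/P = 13.59/9.866 = 1.377 m.
Rearranging Manning's equation: n = (1/Q) A R^(2/3) S^(1/2) = (1/15.1) × 13.59 × 1.377^(2/3) × √0.00026 = 0.018.

n = 0.018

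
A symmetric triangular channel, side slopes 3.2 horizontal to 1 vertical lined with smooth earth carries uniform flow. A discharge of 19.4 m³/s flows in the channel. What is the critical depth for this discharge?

At critical depth, Q² T / (g A³) = 1, i.e. A³/T = Q²/g = 19.4²/9.81 = 38.36.
At y = 1.72 m: A³/T = 77.07 — over.
At y = 1.32 m: A³/T = 20.52 — short.
At y = 1.5 m: A³/T = 38.88 — matches.

y_c = 1.5 m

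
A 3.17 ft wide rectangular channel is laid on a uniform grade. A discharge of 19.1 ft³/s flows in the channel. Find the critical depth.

y_c = 1.04 ft

For a rectangular channel, critical depth y_c = (q²/g)^(1/3) where q = Q/b = 19.1/3.17 = 6.025 ft²/s.
So y_c = (6.025²/32.2)^(1/3) = 1.04 ft.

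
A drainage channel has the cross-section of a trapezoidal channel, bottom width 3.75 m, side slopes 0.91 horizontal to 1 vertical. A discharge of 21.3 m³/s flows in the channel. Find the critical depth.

At critical depth, Q² T / (g A³) = 1, i.e. A³/T = Q²/g = 21.3²/9.81 = 46.25.
Trying y = 1.69 m: A³/T = 104.6 — over.
Trying y = 1.02 m: A³/T = 19.38 — short.
Trying y = 1.33 m: A³/T = 46.53 — close enough.

y_c = 1.33 m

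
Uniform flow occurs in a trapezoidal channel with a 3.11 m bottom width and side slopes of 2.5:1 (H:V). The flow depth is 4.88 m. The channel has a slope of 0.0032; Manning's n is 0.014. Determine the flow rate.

Q = 562 m³/s

With bottom width b = 3.11 m and side slope z = 2.5: A = (b + zy)y = (3.11 + 2.5×4.88)×4.88 = 74.71 m²; P = b + 2y√(1+z²) = 3.11 + 2×4.88×2.693 = 29.39 m.
Hydraulic radius R = A/P = 74.71/29.39 = 2.542 m.
Manning's equation: Q = (1/n) A R^(2/3) S^(1/2) = (1/0.014) × 74.71 × 2.542^(2/3) × 0.0032^(1/2) = 562 m³/s.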